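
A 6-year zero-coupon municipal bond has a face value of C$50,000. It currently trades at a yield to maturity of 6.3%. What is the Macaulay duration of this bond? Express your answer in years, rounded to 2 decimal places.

A zero-coupon bond has a single cash flow at maturity, so its Macaulay duration equals its maturity: 6 years.

6.00 years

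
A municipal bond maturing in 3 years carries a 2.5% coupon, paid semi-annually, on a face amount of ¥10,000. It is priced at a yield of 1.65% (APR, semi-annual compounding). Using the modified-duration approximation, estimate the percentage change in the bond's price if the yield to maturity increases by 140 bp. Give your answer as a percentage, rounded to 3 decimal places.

-4.041%

Periodic yield y = 0.00825. Modified duration first:
  t   CF        PV=CF/(1+0.00825)^t    t·PV
  1       125.00       123.9772       123.9772
  2       125.00       122.9627       245.9255
  3       125.00       121.9566       365.8698
  4       125.00       120.9587       483.8348
  5       125.00       119.9690       599.8448
  6    10,125.00     9,637.9717    57,827.8303
  Σ                 10,247.7959    59,647.2824
P = 10,247.7959; D_Mac = 5.82050 half-year periods = 2.91025 yrs; D_mod = 2.91025/(1+0.00825) = 2.88644 yrs.
ΔP/P ≈ -D_mod · Δy = -2.88644 × (+0.014) = -0.040410 = -4.0410%.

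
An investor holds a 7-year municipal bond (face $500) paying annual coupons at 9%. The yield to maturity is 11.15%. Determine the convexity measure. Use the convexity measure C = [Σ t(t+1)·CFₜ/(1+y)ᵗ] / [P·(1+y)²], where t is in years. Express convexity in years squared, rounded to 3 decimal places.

With y = 0.1115:
  t   CF        PV=CF/(1+0.1115)^t    t·PV        t(t+1)·PV
  1        45.00        40.4858        40.4858          80.9717
  2        45.00        36.4245        72.8490         218.5470
  3        45.00        32.7706        98.3117         393.2469
  4        45.00        29.4832       117.9328         589.6640
  5        45.00        26.5256       132.6280         795.7679
  6        45.00        23.8647       143.1881       1,002.3168
  7       545.00       260.0341     1,820.2384      14,561.9072
  Σ                    449.5884     2,425.6339      17,642.4216
P = 449.5884.
Convexity = Σ t(t+1)·PV / [P·(1+y)²] = 17,642.4216 / (449.5884 × 1.235432) = 31.76319.

31.763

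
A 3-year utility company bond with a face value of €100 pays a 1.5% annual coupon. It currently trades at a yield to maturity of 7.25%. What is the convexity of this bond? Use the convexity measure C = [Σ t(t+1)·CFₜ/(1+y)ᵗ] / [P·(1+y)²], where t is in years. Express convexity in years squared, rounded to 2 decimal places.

10.21

With y = 0.0725:
  t   CF        PV=CF/(1+0.0725)^t    t·PV        t(t+1)·PV
  1         1.50         1.3986         1.3986           2.7972
  2         1.50         1.3041         2.6081           7.8243
  3       101.50        82.2762       246.8286         987.3142
  Σ                     84.9788       250.8353         997.9358
P = 84.9788.
Convexity = Σ t(t+1)·PV / [P·(1+y)²] = 997.9358 / (84.9788 × 1.150256) = 10.20933.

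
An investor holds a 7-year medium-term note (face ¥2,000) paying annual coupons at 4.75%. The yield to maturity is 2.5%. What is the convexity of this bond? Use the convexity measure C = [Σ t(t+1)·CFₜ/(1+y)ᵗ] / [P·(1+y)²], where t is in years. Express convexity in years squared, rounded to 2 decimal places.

With y = 0.025:
  t   CF        PV=CF/(1+0.025)^t    t·PV        t(t+1)·PV
  1        95.00        92.6829        92.6829         185.3659
  2        95.00        90.4224       180.8447         542.5342
  3        95.00        88.2169       264.6508       1,058.6033
  4        95.00        86.0653       344.2612       1,721.3062
  5        95.00        83.9662       419.8308       2,518.9847
  6        95.00        81.9182       491.5092       3,440.5645
  7     2,095.00     1,762.4507    12,337.1547      98,697.2374
  Σ                  2,285.7226    14,130.9344     108,164.5962
P = 2,285.7226.
Convexity = Σ t(t+1)·PV / [P·(1+y)²] = 108,164.5962 / (2,285.7226 × 1.050625) = 45.04161.

45.04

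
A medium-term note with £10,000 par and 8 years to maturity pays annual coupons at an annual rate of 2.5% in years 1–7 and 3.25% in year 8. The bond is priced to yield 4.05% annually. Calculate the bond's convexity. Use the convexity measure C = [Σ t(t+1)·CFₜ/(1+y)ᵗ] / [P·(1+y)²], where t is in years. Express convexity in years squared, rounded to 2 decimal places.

With y = 0.0405:
  t   CF        PV=CF/(1+0.0405)^t    t·PV        t(t+1)·PV
  1       250.00       240.2691       240.2691         480.5382
  2       250.00       230.9170       461.8339       1,385.5018
  3       250.00       221.9288       665.7865       2,663.1462
  4       250.00       213.2906       853.1623       4,265.8116
  5       250.00       204.9885     1,024.9427       6,149.6563
  6       250.00       197.0097     1,182.0579       8,274.4053
  7       250.00       189.3413     1,325.3893      10,603.1143
  8    10,325.00     7,515.4222    60,123.3777     541,110.3992
  Σ                  9,013.1672    65,876.8195     574,932.5728
P = 9,013.1672.
Convexity = Σ t(t+1)·PV / [P·(1+y)²] = 574,932.5728 / (9,013.1672 × 1.082640) = 58.91899.

58.92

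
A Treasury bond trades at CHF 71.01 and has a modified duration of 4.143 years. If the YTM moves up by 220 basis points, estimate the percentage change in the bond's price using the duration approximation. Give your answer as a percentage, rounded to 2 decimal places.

Duration approximation: ΔP/P ≈ -D_mod · Δy = -4.143 × (+0.022) = -0.091146.
As a percentage: -9.1146%.

-9.11%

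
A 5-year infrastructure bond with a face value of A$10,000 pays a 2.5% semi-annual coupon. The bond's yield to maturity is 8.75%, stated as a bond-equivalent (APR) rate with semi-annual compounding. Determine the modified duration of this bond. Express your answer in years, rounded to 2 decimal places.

Periodic yield y = 0.04375. First find Macaulay duration:
  t   CF        PV=CF/(1+0.04375)^t    t·PV
  1       125.00       119.7605       119.7605
  2       125.00       114.7406       229.4812
  3       125.00       109.9311       329.7933
  4       125.00       105.3232       421.2928
  5       125.00       100.9085       504.5423
  6       125.00        96.6788       580.0726
  7       125.00        92.6264       648.3845
  8       125.00        88.7438       709.9505
  9       125.00        85.0240       765.2161
  10   10,125.00     6,598.2710    65,982.7097
  Σ                  7,512.0077    70,291.2035
P = 7,512.0077; Macaulay duration = 70,291.2035 / 7,512.0077 = 9.35718 half-year periods = 4.67859 years.
Modified duration = D_Mac / (1 + y) = 4.67859 / 1.04375 = 4.48248 years.

4.48 years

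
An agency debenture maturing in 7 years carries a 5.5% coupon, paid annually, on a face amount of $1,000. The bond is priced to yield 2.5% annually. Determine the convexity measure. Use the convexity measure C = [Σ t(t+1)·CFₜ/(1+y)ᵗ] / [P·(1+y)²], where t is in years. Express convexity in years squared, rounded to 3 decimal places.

With y = 0.025:
  t   CF        PV=CF/(1+0.025)^t    t·PV        t(t+1)·PV
  1        55.00        53.6585        53.6585         107.3171
  2        55.00        52.3498       104.6996         314.0988
  3        55.00        51.0730       153.2189         612.8756
  4        55.00        49.8273       199.3091         996.5457
  5        55.00        48.6120       243.0599       1,458.3596
  6        55.00        47.4263       284.5580       1,991.9058
  7     1,055.00       887.5348     6,212.7438      49,701.9501
  Σ                  1,190.4817     7,251.2478      55,183.0526
P = 1,190.4817.
Convexity = Σ t(t+1)·PV / [P·(1+y)²] = 55,183.0526 / (1,190.4817 × 1.050625) = 44.11998.

44.120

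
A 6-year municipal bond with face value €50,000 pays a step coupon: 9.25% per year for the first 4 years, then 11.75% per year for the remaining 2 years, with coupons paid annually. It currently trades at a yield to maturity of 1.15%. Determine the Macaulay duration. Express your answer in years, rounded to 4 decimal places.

5.0920 years

Periodic yield y = 0.0115. Discount each cash flow and weight by its year:
  t   CF        PV=CF/(1+0.0115)^t    t·PV
  1     4,625.00     4,572.4172     4,572.4172
  2     4,625.00     4,520.4322     9,040.8645
  3     4,625.00     4,469.0383    13,407.1149
  4     4,625.00     4,418.2287    17,672.9146
  5     5,875.00     5,548.5363    27,742.6817
  6    55,875.00    52,170.1654   313,020.9923
  Σ                 75,698.8181   385,456.9852
Price P = Σ PV = 75,698.8181.
Macaulay duration = Σ(t·PV) / P = 385,456.9852 / 75,698.8181 = 5.09198 years.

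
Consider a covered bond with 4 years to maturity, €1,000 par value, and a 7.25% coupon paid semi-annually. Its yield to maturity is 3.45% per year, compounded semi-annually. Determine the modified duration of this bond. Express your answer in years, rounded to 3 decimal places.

3.517 years

Periodic yield y = 0.01725. First find Macaulay duration:
  t   CF        PV=CF/(1+0.01725)^t    t·PV
  1        36.25        35.6353        35.6353
  2        36.25        35.0310        70.0620
  3        36.25        34.4370       103.3109
  4        36.25        33.8530       135.4120
  5        36.25        33.2789       166.3947
  6        36.25        32.7146       196.2877
  7        36.25        32.1599       225.1190
  8     1,036.25       903.7389     7,229.9109
  Σ                  1,140.8485     8,162.1325
P = 1,140.8485; Macaulay duration = 8,162.1325 / 1,140.8485 = 7.15444 half-year periods = 3.57722 years.
Modified duration = D_Mac / (1 + y) = 3.57722 / 1.01725 = 3.51656 years.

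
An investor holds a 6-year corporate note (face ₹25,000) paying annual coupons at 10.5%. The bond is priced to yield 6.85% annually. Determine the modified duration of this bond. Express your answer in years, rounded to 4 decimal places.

4.5367 years

Periodic yield y = 0.0685. First find Macaulay duration:
  t   CF        PV=CF/(1+0.0685)^t    t·PV
  1     2,625.00     2,456.7150     2,456.7150
  2     2,625.00     2,299.2186     4,598.4371
  3     2,625.00     2,151.8190     6,455.4569
  4     2,625.00     2,013.8689     8,055.4757
  5     2,625.00     1,884.7627     9,423.8134
  6    27,625.00    18,563.2976   111,379.7857
  Σ                 29,369.6818   142,369.6839
P = 29,369.6818; Macaulay duration = 142,369.6839 / 29,369.6818 = 4.84751 years.
Modified duration = D_Mac / (1 + y) = 4.84751 / 1.0685 = 4.53674 years.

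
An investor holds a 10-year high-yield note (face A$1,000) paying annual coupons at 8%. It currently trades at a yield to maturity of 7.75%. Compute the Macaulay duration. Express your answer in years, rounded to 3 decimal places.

Periodic yield y = 0.0775. Discount each cash flow and weight by its year:
  t   CF        PV=CF/(1+0.0775)^t    t·PV
  1        80.00        74.2459        74.2459
  2        80.00        68.9057       137.8115
  3        80.00        63.9496       191.8489
  4        80.00        59.3500       237.4001
  5        80.00        55.0812       275.4061
  6        80.00        51.1195       306.7168
  7        80.00        47.4427       332.0986
  8        80.00        44.0303       352.2425
  9        80.00        40.8634       367.7706
  10    1,080.00       511.9776     5,119.7761
  Σ                  1,016.9660     7,395.3172
Price P = Σ PV = 1,016.9660.
Macaulay duration = Σ(t·PV) / P = 7,395.3172 / 1,016.9660 = 7.27194 years.

7.272 years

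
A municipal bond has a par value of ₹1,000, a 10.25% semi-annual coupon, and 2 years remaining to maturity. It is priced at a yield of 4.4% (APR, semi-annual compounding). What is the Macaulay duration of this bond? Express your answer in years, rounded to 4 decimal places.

Periodic yield y = 0.022. Discount each cash flow and weight by its period:
  t   CF        PV=CF/(1+0.022)^t    t·PV
  1        51.25        50.1468        50.1468
  2        51.25        49.0673        98.1346
  3        51.25        48.0110       144.0331
  4     1,051.25       963.6125     3,854.4500
  Σ                  1,110.8376     4,146.7645
Price P = Σ PV = 1,110.8376.
Macaulay duration = Σ(t·PV) / P = 4,146.7645 / 1,110.8376 = 3.73301 half-year periods.
In years: 3.73301 / 2 = 1.86650 years.

1.8665 years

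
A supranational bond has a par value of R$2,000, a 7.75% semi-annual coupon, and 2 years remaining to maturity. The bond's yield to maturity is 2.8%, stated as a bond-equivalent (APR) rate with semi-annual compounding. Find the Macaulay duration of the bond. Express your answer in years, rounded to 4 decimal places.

Periodic yield y = 0.014. Discount each cash flow and weight by its period:
  t   CF        PV=CF/(1+0.014)^t    t·PV
  1        77.50        76.4300        76.4300
  2        77.50        75.3747       150.7495
  3        77.50        74.3341       223.0022
  4     2,077.50     1,965.1206     7,860.4825
  Σ                  2,191.2594     8,310.6641
Price P = Σ PV = 2,191.2594.
Macaulay duration = Σ(t·PV) / P = 8,310.6641 / 2,191.2594 = 3.79264 half-year periods.
In years: 3.79264 / 2 = 1.89632 years.

1.8963 years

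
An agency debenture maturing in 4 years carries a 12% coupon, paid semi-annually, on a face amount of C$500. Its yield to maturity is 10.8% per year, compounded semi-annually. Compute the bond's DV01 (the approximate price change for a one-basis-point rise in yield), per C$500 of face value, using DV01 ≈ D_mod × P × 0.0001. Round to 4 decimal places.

Periodic yield y = 0.054.
  t   CF        PV=CF/(1+0.054)^t    t·PV
  1        30.00        28.4630        28.4630
  2        30.00        27.0047        54.0095
  3        30.00        25.6212        76.8636
  4        30.00        24.3085        97.2341
  5        30.00        23.0631       115.3156
  6        30.00        21.8815       131.2892
  7        30.00        20.7605       145.3232
  8       530.00       347.9774     2,783.8188
  Σ                    519.0799     3,432.3171
P = 519.0799; D_Mac = 6.61231 half-year periods = 3.30615 yrs; D_mod = 3.13677 yrs.
DV01 ≈ 3.13677 × 519.0799 × 0.0001 = 0.162823.

C$0.1628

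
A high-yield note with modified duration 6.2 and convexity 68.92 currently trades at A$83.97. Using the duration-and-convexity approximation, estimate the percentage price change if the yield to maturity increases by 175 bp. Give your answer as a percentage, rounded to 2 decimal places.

-9.79%

Duration effect: -D_mod·Δy = -6.2 × (+0.0175) = -0.108500
Convexity effect: ½·C·(Δy)² = 0.5 × 68.92 × (0.0175)² = +0.010553375
ΔP/P ≈ -0.108500 + 0.010553375 = -0.097946625
= -9.7946625%.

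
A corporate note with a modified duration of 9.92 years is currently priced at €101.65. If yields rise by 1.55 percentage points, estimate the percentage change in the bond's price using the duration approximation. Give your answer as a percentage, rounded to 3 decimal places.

-15.376%

Duration approximation: ΔP/P ≈ -D_mod · Δy = -9.92 × (+0.0155) = -0.153760.
As a percentage: -15.3760%.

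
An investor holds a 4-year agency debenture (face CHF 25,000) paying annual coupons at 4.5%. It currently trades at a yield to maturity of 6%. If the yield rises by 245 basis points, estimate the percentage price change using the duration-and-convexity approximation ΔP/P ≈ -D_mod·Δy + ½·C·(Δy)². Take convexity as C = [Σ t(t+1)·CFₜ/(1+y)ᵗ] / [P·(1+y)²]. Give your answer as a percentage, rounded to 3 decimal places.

With y = 0.06:
  t   CF        PV=CF/(1+0.06)^t    t·PV        t(t+1)·PV
  1     1,125.00     1,061.3208     1,061.3208       2,122.6415
  2     1,125.00     1,001.2460     2,002.4920       6,007.4760
  3     1,125.00       944.5717     2,833.7151      11,334.8603
  4    26,125.00    20,693.4470    82,773.7878     413,868.9390
  Σ                 23,700.5854    88,671.3156     433,333.9168
P = 23,700.5854; D_Mac = 3.74131 yrs; D_mod = 3.52954 yrs; C = 16.27241.
Duration effect: -3.52954 × (+0.0245) = -0.086474
Convexity effect: 0.5 × 16.27241 × (0.0245)² = +0.0048838
ΔP/P ≈ -0.086474 + 0.0048838 = -0.081590 = -8.1590%.

-8.159%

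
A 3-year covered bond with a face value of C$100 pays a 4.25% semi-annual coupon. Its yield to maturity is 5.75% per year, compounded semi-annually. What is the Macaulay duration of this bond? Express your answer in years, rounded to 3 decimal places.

Periodic yield y = 0.02875. Discount each cash flow and weight by its period:
  t   CF        PV=CF/(1+0.02875)^t    t·PV
  1        2.125         2.0656         2.0656
  2        2.125         2.0079         4.0158
  3        2.125         1.9518         5.8553
  4        2.125         1.8972         7.5889
  5        2.125         1.8442         9.2210
  6      102.125        86.1535       516.9211
  Σ                     95.9202       545.6677
Price P = Σ PV = 95.9202.
Macaulay duration = Σ(t·PV) / P = 545.6677 / 95.9202 = 5.68877 half-year periods.
In years: 5.68877 / 2 = 2.84438 years.

2.844 years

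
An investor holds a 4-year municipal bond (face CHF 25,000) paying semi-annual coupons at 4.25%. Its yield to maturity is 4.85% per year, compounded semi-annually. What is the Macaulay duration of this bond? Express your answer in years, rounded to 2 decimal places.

Periodic yield y = 0.02425. Discount each cash flow and weight by its period:
  t   CF        PV=CF/(1+0.02425)^t    t·PV
  1       531.25       518.6722       518.6722
  2       531.25       506.3922     1,012.7844
  3       531.25       494.4029     1,483.2088
  4       531.25       482.6975     1,930.7900
  5       531.25       471.2692     2,356.3461
  6       531.25       460.1115     2,760.6691
  7       531.25       449.2180     3,144.5259
  8    25,531.25    21,077.7523   168,622.0187
  Σ                 24,460.5159   181,829.0152
Price P = Σ PV = 24,460.5159.
Macaulay duration = Σ(t·PV) / P = 181,829.0152 / 24,460.5159 = 7.43357 half-year periods.
In years: 7.43357 / 2 = 3.71679 years.

3.72 years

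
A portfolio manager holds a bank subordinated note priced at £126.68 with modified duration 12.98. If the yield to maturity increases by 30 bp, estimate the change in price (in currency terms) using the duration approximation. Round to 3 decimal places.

-£4.933

Duration approximation: ΔP/P ≈ -D_mod · Δy = -12.98 × (+0.003) = -0.038940.
ΔP ≈ 126.68 × (-0.038940) = -4.9329192.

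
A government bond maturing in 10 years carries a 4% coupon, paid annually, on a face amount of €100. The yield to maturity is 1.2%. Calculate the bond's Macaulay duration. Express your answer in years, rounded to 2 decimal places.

8.63 years

Periodic yield y = 0.012. Discount each cash flow and weight by its year:
  t   CF        PV=CF/(1+0.012)^t    t·PV
  1         4.00         3.9526         3.9526
  2         4.00         3.9057         7.8114
  3         4.00         3.8594        11.5782
  4         4.00         3.8136        15.2545
  5         4.00         3.7684        18.8420
  6         4.00         3.7237        22.3423
  7         4.00         3.6796        25.7570
  8         4.00         3.6359        29.0875
  9         4.00         3.5928        32.3354
  10      104.00        92.3056       923.0563
  Σ                    126.2374     1,090.0171
Price P = Σ PV = 126.2374.
Macaulay duration = Σ(t·PV) / P = 1,090.0171 / 126.2374 = 8.63466 years.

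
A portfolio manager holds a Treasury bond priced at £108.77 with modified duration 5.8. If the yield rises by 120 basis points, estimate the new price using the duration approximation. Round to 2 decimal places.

£101.20

Duration approximation: ΔP/P ≈ -D_mod · Δy = -5.8 × (+0.012) = -0.069600.
New price ≈ 108.77 × (1 - 0.069600) = 101.199608.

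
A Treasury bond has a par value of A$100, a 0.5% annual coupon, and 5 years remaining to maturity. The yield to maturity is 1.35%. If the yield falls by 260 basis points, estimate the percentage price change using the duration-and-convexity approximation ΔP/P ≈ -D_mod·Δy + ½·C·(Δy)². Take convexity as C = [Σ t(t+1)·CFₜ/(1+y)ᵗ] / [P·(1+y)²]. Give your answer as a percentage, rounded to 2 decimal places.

With y = 0.0135:
  t   CF        PV=CF/(1+0.0135)^t    t·PV        t(t+1)·PV
  1         0.50         0.4933         0.4933           0.9867
  2         0.50         0.4868         0.9735           2.9206
  3         0.50         0.4803         1.4409           5.7634
  4         0.50         0.4739         1.8955           9.4777
  5       100.50        93.9826       469.9128       2,819.4770
  Σ                     95.9168       474.7161       2,838.6254
P = 95.9168; D_Mac = 4.94925 yrs; D_mod = 4.88332 yrs; C = 28.81149.
Duration effect: -4.88332 × (-0.026) = +0.126966
Convexity effect: 0.5 × 28.81149 × (-0.026)² = +0.0097383
ΔP/P ≈ +0.126966 + 0.0097383 = +0.136705 = +13.6705%.

+13.67%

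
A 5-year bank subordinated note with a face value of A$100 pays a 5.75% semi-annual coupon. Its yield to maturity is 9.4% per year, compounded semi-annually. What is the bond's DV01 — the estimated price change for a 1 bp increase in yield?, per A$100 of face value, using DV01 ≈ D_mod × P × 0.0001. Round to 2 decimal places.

Periodic yield y = 0.047.
  t   CF        PV=CF/(1+0.047)^t    t·PV
  1        2.875         2.7459         2.7459
  2        2.875         2.6227         5.2454
  3        2.875         2.5049         7.5148
  4        2.875         2.3925         9.5700
  5        2.875         2.2851        11.4255
  6        2.875         2.1825        13.0951
  7        2.875         2.0845        14.5918
  8        2.875         1.9910        15.9277
  9        2.875         1.9016        17.1143
  10     102.875        64.9895       649.8948
  Σ                     85.7002       747.1253
P = 85.7002; D_Mac = 8.71789 half-year periods = 4.35894 yrs; D_mod = 4.16327 yrs.
DV01 ≈ 4.16327 × 85.7002 × 0.0001 = 0.035679.

A$0.04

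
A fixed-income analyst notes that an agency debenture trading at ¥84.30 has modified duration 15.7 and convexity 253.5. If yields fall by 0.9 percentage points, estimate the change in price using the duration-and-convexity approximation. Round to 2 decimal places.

+¥12.78

Duration effect: -D_mod·Δy = -15.7 × (-0.009) = +0.141300
Convexity effect: ½·C·(Δy)² = 0.5 × 253.5 × (-0.009)² = +0.01026675
ΔP/P ≈ +0.141300 + 0.01026675 = +0.15156675
ΔP ≈ 84.30 × (+0.15156675) = +12.777077025.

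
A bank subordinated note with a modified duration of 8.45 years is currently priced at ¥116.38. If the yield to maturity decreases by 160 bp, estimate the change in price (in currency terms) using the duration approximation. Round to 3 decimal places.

Duration approximation: ΔP/P ≈ -D_mod · Δy = -8.45 × (-0.016) = +0.135200.
ΔP ≈ 116.38 × (+0.135200) = +15.734576.

+¥15.735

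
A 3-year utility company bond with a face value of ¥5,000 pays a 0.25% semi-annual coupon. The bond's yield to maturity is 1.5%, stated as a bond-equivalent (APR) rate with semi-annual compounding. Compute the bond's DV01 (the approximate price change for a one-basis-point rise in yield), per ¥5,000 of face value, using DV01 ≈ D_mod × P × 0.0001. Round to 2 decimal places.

¥1.43

Periodic yield y = 0.0075.
  t   CF        PV=CF/(1+0.0075)^t    t·PV
  1         6.25         6.2035         6.2035
  2         6.25         6.1573        12.3146
  3         6.25         6.1115        18.3344
  4         6.25         6.0660        24.2639
  5         6.25         6.0208        30.1040
  6     5,006.25     4,786.7661    28,720.5965
  Σ                  4,817.3251    28,811.8168
P = 4,817.3251; D_Mac = 5.98087 half-year periods = 2.99044 yrs; D_mod = 2.96818 yrs.
DV01 ≈ 2.96818 × 4,817.3251 × 0.0001 = 1.429867.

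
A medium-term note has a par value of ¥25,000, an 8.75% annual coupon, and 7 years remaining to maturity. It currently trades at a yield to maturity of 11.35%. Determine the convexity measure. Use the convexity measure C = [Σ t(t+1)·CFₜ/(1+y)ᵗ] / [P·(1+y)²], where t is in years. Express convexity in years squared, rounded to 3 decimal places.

With y = 0.1135:
  t   CF        PV=CF/(1+0.1135)^t    t·PV        t(t+1)·PV
  1     2,187.50     1,964.5263     1,964.5263       3,929.0525
  2     2,187.50     1,764.2804     3,528.5609      10,585.6826
  3     2,187.50     1,584.4458     4,753.3375      19,013.3500
  4     2,187.50     1,422.9419     5,691.7677      28,458.8386
  5     2,187.50     1,277.9002     6,389.5012      38,337.0075
  6     2,187.50     1,147.6428     6,885.8568      48,200.9973
  7    27,187.50    12,809.6636    89,667.6452     717,341.1616
  Σ                 21,971.4011   118,881.1956     865,866.0901
P = 21,971.4011.
Convexity = Σ t(t+1)·PV / [P·(1+y)²] = 865,866.0901 / (21,971.4011 × 1.239882) = 31.78429.

31.784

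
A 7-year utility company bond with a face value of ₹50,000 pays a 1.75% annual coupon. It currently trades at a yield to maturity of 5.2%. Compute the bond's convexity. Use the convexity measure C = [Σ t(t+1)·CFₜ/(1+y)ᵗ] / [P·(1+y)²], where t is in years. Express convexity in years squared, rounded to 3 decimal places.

With y = 0.052:
  t   CF        PV=CF/(1+0.052)^t    t·PV        t(t+1)·PV
  1       875.00       831.7490       831.7490       1,663.4981
  2       875.00       790.6360     1,581.2720       4,743.8159
  3       875.00       751.5551     2,254.6653       9,018.6614
  4       875.00       714.4060     2,857.6240      14,288.1200
  5       875.00       679.0932     3,395.4658      20,372.7947
  6       875.00       645.5258     3,873.1549      27,112.0842
  7    50,875.00    35,677.4859   249,742.4015   1,997,939.2119
  Σ                 40,090.4510   264,536.3325   2,075,138.1862
P = 40,090.4510.
Convexity = Σ t(t+1)·PV / [P·(1+y)²] = 2,075,138.1862 / (40,090.4510 × 1.106704) = 46.77078.

46.771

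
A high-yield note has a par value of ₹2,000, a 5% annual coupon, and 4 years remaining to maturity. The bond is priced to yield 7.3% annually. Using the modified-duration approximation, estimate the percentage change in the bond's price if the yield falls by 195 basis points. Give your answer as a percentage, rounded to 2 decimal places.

Periodic yield y = 0.073. Modified duration first:
  t   CF        PV=CF/(1+0.073)^t    t·PV
  1       100.00        93.1966        93.1966
  2       100.00        86.8561       173.7123
  3       100.00        80.9470       242.8410
  4     2,100.00     1,584.2379     6,336.9517
  Σ                  1,845.2377     6,846.7017
P = 1,845.2377; D_Mac = 3.71047 yrs; D_mod = 3.71047/(1+0.073) = 3.45803 yrs.
ΔP/P ≈ -D_mod · Δy = -3.45803 × (-0.0195) = +0.067432 = +6.7432%.

+6.74%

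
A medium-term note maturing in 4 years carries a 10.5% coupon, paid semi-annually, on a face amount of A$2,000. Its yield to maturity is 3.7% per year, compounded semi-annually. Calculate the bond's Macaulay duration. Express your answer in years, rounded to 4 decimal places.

Periodic yield y = 0.0185. Discount each cash flow and weight by its period:
  t   CF        PV=CF/(1+0.0185)^t    t·PV
  1       105.00       103.0928       103.0928
  2       105.00       101.2202       202.4404
  3       105.00        99.3816       298.1449
  4       105.00        97.5765       390.3059
  5       105.00        95.8041       479.0205
  6       105.00        94.0639       564.3836
  7       105.00        92.3554       646.4875
  8     2,105.00     1,817.8742    14,542.9939
  Σ                  2,501.3687    17,226.8695
Price P = Σ PV = 2,501.3687.
Macaulay duration = Σ(t·PV) / P = 17,226.8695 / 2,501.3687 = 6.88698 half-year periods.
In years: 6.88698 / 2 = 3.44349 years.

3.4435 years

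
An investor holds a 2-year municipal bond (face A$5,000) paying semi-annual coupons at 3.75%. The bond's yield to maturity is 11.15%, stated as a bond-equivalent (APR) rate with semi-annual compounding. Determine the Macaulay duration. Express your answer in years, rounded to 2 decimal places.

Periodic yield y = 0.05575. Discount each cash flow and weight by its period:
  t   CF        PV=CF/(1+0.05575)^t    t·PV
  1        93.75        88.7994        88.7994
  2        93.75        84.1103       168.2206
  3        93.75        79.6688       239.0063
  4     5,093.75     4,100.0888    16,400.3553
  Σ                  4,352.6673    16,896.3816
Price P = Σ PV = 4,352.6673.
Macaulay duration = Σ(t·PV) / P = 16,896.3816 / 4,352.6673 = 3.88185 half-year periods.
In years: 3.88185 / 2 = 1.94092 years.

1.94 years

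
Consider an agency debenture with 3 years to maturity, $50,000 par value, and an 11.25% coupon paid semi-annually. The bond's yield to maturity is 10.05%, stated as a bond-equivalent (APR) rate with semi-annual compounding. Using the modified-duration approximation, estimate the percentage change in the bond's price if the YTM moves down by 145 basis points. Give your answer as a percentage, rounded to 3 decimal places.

+3.637%

Periodic yield y = 0.05025. Modified duration first:
  t   CF        PV=CF/(1+0.05025)^t    t·PV
  1     2,812.50     2,677.9338     2,677.9338
  2     2,812.50     2,549.8061     5,099.6121
  3     2,812.50     2,427.8087     7,283.4261
  4     2,812.50     2,311.6484     9,246.5934
  5     2,812.50     2,201.0458    11,005.2290
  6    52,812.50    39,353.2482   236,119.4894
  Σ                 51,521.4910   271,432.2839
P = 51,521.4910; D_Mac = 5.26833 half-year periods = 2.63417 yrs; D_mod = 2.63417/(1+0.05025) = 2.50813 yrs.
ΔP/P ≈ -D_mod · Δy = -2.50813 × (-0.0145) = +0.036368 = +3.6368%.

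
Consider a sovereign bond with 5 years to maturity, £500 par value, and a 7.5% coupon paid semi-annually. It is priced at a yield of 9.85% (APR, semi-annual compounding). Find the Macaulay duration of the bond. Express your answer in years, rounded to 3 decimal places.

4.217 years

Periodic yield y = 0.04925. Discount each cash flow and weight by its period:
  t   CF        PV=CF/(1+0.04925)^t    t·PV
  1        18.75        17.8699        17.8699
  2        18.75        17.0311        34.0622
  3        18.75        16.2317        48.6951
  4        18.75        15.4698        61.8793
  5        18.75        14.7437        73.7185
  6        18.75        14.0517        84.3099
  7        18.75        13.3921        93.7446
  8        18.75        12.7635       102.1079
  9        18.75        12.1644       109.4795
  10      518.75       320.7512     3,207.5123
  Σ                    454.4691     3,833.3794
Price P = Σ PV = 454.4691.
Macaulay duration = Σ(t·PV) / P = 3,833.3794 / 454.4691 = 8.43485 half-year periods.
In years: 8.43485 / 2 = 4.21743 years.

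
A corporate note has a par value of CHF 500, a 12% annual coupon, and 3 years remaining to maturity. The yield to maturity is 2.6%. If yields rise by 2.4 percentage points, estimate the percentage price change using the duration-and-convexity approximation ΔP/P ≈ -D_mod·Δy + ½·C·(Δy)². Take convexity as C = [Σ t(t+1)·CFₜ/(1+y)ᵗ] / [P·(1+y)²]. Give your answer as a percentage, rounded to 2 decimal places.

-6.09%

With y = 0.026:
  t   CF        PV=CF/(1+0.026)^t    t·PV        t(t+1)·PV
  1        60.00        58.4795        58.4795         116.9591
  2        60.00        56.9976       113.9952         341.9856
  3       560.00       518.4966     1,555.4899       6,221.9597
  Σ                    633.9738     1,727.9646       6,680.9043
P = 633.9738; D_Mac = 2.72561 yrs; D_mod = 2.65654 yrs; C = 10.01081.
Duration effect: -2.65654 × (+0.024) = -0.063757
Convexity effect: 0.5 × 10.01081 × (0.024)² = +0.0028831
ΔP/P ≈ -0.063757 + 0.0028831 = -0.060874 = -6.0874%.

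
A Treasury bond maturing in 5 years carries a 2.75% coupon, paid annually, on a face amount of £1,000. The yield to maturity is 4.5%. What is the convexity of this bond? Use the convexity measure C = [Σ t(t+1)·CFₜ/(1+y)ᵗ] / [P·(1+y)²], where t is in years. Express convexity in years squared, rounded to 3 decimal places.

25.482

With y = 0.045:
  t   CF        PV=CF/(1+0.045)^t    t·PV        t(t+1)·PV
  1        27.50        26.3158        26.3158          52.6316
  2        27.50        25.1826        50.3651         151.0954
  3        27.50        24.0982        72.2945         289.1779
  4        27.50        23.0604        92.2417         461.2087
  5     1,027.50       824.5185     4,122.5923      24,735.5535
  Σ                    923.1754     4,363.8094      25,689.6671
P = 923.1754.
Convexity = Σ t(t+1)·PV / [P·(1+y)²] = 25,689.6671 / (923.1754 × 1.092025) = 25.48248.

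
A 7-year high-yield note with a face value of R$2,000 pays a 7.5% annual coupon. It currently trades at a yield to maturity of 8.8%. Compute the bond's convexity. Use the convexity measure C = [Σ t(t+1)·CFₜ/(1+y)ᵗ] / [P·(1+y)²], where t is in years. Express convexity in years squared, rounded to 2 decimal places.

With y = 0.088:
  t   CF        PV=CF/(1+0.088)^t    t·PV        t(t+1)·PV
  1       150.00       137.8676       137.8676         275.7353
  2       150.00       126.7166       253.4332         760.2995
  3       150.00       116.4675       349.4024       1,397.6094
  4       150.00       107.0473       428.1892       2,140.9458
  5       150.00        98.3891       491.9453       2,951.6716
  6       150.00        90.4311       542.5867       3,798.1068
  7     2,150.00     1,191.3413     8,339.3890      66,715.1120
  Σ                  1,868.2604    10,542.8133      78,039.4805
P = 1,868.2604.
Convexity = Σ t(t+1)·PV / [P·(1+y)²] = 78,039.4805 / (1,868.2604 × 1.183744) = 35.28736.

35.29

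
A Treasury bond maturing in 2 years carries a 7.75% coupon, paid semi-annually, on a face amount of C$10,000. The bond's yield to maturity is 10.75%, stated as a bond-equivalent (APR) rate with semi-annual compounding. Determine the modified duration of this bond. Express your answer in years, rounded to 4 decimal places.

1.7912 years

Periodic yield y = 0.05375. First find Macaulay duration:
  t   CF        PV=CF/(1+0.05375)^t    t·PV
  1       387.50       367.7343       367.7343
  2       387.50       348.9768       697.9536
  3       387.50       331.1761       993.5282
  4    10,387.50     8,424.8211    33,699.2843
  Σ                  9,472.7082    35,758.5004
P = 9,472.7082; Macaulay duration = 35,758.5004 / 9,472.7082 = 3.77490 half-year periods = 1.88745 years.
Modified duration = D_Mac / (1 + y) = 1.88745 / 1.05375 = 1.79117 years.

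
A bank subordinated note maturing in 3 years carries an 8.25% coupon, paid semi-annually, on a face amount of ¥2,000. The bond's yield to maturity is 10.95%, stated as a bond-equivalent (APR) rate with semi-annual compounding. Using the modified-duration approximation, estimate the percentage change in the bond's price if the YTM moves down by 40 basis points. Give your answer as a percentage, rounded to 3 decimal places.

+1.026%

Periodic yield y = 0.05475. Modified duration first:
  t   CF        PV=CF/(1+0.05475)^t    t·PV
  1        82.50        78.2176        78.2176
  2        82.50        74.1575       148.3149
  3        82.50        70.3081       210.9243
  4        82.50        66.6585       266.6342
  5        82.50        63.1984       315.9921
  6     2,082.50     1,512.4736     9,074.8417
  Σ                  1,865.0137    10,094.9248
P = 1,865.0137; D_Mac = 5.41279 half-year periods = 2.70639 yrs; D_mod = 2.70639/(1+0.05475) = 2.56591 yrs.
ΔP/P ≈ -D_mod · Δy = -2.56591 × (-0.004) = +0.010264 = +1.0264%.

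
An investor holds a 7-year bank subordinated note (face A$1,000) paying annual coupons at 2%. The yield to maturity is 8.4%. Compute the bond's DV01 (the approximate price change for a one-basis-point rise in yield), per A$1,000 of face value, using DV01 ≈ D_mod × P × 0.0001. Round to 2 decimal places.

Periodic yield y = 0.084.
  t   CF        PV=CF/(1+0.084)^t    t·PV
  1        20.00        18.4502        18.4502
  2        20.00        17.0205        34.0409
  3        20.00        15.7015        47.1046
  4        20.00        14.4848        57.9392
  5        20.00        13.3624        66.8119
  6        20.00        12.3269        73.9615
  7     1,020.00       579.9562     4,059.6934
  Σ                    671.3025     4,358.0017
P = 671.3025; D_Mac = 6.49186 yrs; D_mod = 5.98880 yrs.
DV01 ≈ 5.98880 × 671.3025 × 0.0001 = 0.402030.

A$0.40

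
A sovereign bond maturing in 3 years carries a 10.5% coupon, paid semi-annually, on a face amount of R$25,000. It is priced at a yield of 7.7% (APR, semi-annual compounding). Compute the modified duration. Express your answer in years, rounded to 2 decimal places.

Periodic yield y = 0.0385. First find Macaulay duration:
  t   CF        PV=CF/(1+0.0385)^t    t·PV
  1     1,312.50     1,263.8421     1,263.8421
  2     1,312.50     1,216.9880     2,433.9761
  3     1,312.50     1,171.8710     3,515.6130
  4     1,312.50     1,128.4266     4,513.7063
  5     1,312.50     1,086.5928     5,432.9638
  6    26,312.50    20,976.0209   125,856.1257
  Σ                 26,843.7414   143,016.2270
P = 26,843.7414; Macaulay duration = 143,016.2270 / 26,843.7414 = 5.32773 half-year periods = 2.66387 years.
Modified duration = D_Mac / (1 + y) = 2.66387 / 1.0385 = 2.56511 years.

2.57 years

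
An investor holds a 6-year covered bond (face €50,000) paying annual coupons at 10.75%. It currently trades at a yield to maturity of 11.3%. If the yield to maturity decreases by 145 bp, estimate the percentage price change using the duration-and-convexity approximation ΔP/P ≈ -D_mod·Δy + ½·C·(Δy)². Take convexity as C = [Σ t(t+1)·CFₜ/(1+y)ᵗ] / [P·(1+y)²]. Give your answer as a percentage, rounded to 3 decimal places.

With y = 0.113:
  t   CF        PV=CF/(1+0.113)^t    t·PV        t(t+1)·PV
  1     5,375.00     4,829.2902     4,829.2902       9,658.5804
  2     5,375.00     4,338.9849     8,677.9698      26,033.9095
  3     5,375.00     3,898.4590    11,695.3771      46,781.5085
  4     5,375.00     3,502.6586    14,010.6345      70,053.1723
  5     5,375.00     3,147.0428    15,735.2139      94,411.2835
  6    55,375.00    29,130.1522   174,780.9130   1,223,466.3909
  Σ                 48,846.5877   229,729.3985   1,470,404.8451
P = 48,846.5877; D_Mac = 4.70308 yrs; D_mod = 4.22559 yrs; C = 24.30034.
Duration effect: -4.22559 × (-0.0145) = +0.061271
Convexity effect: 0.5 × 24.30034 × (-0.0145)² = +0.0025546
ΔP/P ≈ +0.061271 + 0.0025546 = +0.063826 = +6.3826%.

+6.383%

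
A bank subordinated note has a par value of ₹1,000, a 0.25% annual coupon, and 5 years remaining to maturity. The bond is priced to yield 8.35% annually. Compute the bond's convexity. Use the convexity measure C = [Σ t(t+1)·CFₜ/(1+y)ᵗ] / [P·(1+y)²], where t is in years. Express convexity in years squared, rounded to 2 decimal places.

25.34

With y = 0.0835:
  t   CF        PV=CF/(1+0.0835)^t    t·PV        t(t+1)·PV
  1         2.50         2.3073         2.3073           4.6147
  2         2.50         2.1295         4.2590          12.7771
  3         2.50         1.9654         5.8962          23.5849
  4         2.50         1.8139         7.2558          36.2789
  5     1,002.50       671.3358     3,356.6790      20,140.0738
  Σ                    679.5520     3,376.3974      20,217.3295
P = 679.5520.
Convexity = Σ t(t+1)·PV / [P·(1+y)²] = 20,217.3295 / (679.5520 × 1.173972) = 25.34214.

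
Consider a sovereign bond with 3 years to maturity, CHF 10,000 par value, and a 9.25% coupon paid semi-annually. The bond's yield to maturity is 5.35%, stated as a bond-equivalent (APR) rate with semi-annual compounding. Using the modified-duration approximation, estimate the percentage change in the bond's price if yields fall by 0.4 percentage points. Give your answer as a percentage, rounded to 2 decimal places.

Periodic yield y = 0.02675. Modified duration first:
  t   CF        PV=CF/(1+0.02675)^t    t·PV
  1       462.50       450.4505       450.4505
  2       462.50       438.7148       877.4297
  3       462.50       427.2850     1,281.8549
  4       462.50       416.1529     1,664.6115
  5       462.50       405.3108     2,026.5540
  6    10,462.50     8,929.9125    53,579.4748
  Σ                 11,067.8264    59,880.3753
P = 11,067.8264; D_Mac = 5.41031 half-year periods = 2.70516 yrs; D_mod = 2.70516/(1+0.02675) = 2.63468 yrs.
ΔP/P ≈ -D_mod · Δy = -2.63468 × (-0.004) = +0.010539 = +1.0539%.

+1.05%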